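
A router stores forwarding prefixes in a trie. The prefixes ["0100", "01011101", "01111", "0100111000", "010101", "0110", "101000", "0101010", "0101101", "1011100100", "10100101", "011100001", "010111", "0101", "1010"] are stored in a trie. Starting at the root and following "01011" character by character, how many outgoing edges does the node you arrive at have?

2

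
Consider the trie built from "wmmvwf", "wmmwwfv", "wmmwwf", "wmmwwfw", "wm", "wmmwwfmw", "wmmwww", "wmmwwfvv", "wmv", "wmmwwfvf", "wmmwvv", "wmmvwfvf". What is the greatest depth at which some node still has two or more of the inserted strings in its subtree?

Equivalently: take the maximum, over all pairs, of their longest common prefix length.
e.g. "wmmwwfv" and "wmmwwfvf" share the prefix "wmmwwfv" of length 7; no pair shares a longer one.
Longest shared-prefix length: 7

7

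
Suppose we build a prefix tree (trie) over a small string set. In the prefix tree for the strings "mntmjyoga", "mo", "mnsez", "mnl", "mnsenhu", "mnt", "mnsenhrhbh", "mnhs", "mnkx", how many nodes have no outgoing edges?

8

Leaves are exactly the stored words that no other stored word extends.
Those words: "mnhs", "mnkx", "mnl", "mnsenhrhbh", "mnsenhu", "mnsez", "mntmjyoga", "mo"
Leaf count: 8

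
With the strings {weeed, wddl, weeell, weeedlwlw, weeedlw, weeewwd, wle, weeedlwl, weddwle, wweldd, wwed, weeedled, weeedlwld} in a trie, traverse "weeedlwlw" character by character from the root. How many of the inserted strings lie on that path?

Walk "weeedlwlw" from the root; an end-of-word marker is hit whenever a stored word is a prefix of "weeedlwlw".
Prefixes of the query that are stored words: "weeed", "weeedlw", "weeedlwl", "weeedlwlw"
Count: 4

4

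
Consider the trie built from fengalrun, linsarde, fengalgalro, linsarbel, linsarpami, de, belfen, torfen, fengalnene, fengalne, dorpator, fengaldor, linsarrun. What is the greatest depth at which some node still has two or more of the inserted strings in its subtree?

8

The deepest shared node is where two words last agree before diverging.
e.g. "fengalne" and "fengalnene" share the prefix "fengalne" of length 8; no pair shares a longer one.
Longest shared-prefix length: 8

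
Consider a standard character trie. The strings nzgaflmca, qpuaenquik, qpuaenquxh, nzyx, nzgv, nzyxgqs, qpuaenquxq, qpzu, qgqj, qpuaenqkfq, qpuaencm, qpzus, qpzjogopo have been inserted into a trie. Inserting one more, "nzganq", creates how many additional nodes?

2

Walking "nzganq" from the root, the first 4 characters ("nzga") follow existing edges; "n" is the first miss.
Each of the 2 remaining characters creates one node.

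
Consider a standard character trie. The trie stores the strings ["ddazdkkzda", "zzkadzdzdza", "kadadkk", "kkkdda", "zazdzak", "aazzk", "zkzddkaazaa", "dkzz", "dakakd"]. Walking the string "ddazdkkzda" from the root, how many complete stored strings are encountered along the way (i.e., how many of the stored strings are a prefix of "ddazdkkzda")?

Traverse "ddazdkkzda" character by character; count nodes along the way that are marked as word ends.
Prefixes of the query that are stored words: "ddazdkkzda"
Count: 1

1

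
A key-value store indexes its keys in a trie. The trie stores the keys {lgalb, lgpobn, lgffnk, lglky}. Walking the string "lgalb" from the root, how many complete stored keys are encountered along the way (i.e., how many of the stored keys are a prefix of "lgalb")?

1

Traverse "lgalb" character by character; count nodes along the way that are marked as word ends.
Prefixes of the query that are stored words: "lgalb"
Count: 1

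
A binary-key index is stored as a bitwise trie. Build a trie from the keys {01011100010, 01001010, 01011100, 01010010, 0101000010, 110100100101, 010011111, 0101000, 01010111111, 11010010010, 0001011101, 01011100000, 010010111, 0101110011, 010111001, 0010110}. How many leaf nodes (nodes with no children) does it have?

Leaves are exactly the stored words that no other stored word extends.
Those words: "0001011101", "0010110", "01001010", "010010111", "010011111", "0101000010", "01010010", "01010111111", "01011100000", "01011100010", "0101110011", "110100100101"
Leaf count: 12

12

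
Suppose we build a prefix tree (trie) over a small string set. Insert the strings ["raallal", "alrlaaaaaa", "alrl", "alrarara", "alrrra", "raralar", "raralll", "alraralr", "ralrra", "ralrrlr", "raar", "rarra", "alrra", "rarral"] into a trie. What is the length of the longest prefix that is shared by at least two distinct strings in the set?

6

Look for the deepest trie node that still has at least two words in its subtree.
"alraralr" and "alrarara" agree on "alrara" (6 characters) before diverging; nothing deeper is shared.
Longest shared-prefix length: 6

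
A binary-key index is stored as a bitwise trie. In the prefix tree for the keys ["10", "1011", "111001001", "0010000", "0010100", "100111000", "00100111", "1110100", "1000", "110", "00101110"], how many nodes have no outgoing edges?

10

A leaf is a node with no children — equivalently, the end of a word that is not a proper prefix of any other stored word.
Those words: "0010000", "00100111", "0010100", "00101110", "1000", "100111000", "1011", "110", "111001001", "1110100"
Leaf count: 10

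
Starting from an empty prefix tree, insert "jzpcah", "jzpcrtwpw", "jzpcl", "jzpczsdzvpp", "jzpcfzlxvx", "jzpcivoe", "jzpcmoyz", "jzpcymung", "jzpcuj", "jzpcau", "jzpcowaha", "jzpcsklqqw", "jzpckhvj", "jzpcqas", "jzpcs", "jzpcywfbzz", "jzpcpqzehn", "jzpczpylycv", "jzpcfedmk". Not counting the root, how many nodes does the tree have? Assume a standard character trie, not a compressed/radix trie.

Trace insertions, counting only characters that open a new branch:
  "jzpcah" → 6 new (j, z, p, c, a, h)
  "jzpcrtwpw" → prefix "jzpc" already present; 5 new (r, t, w, p, w)
  "jzpcl" → prefix "jzpc" already present; 1 new (l)
  "jzpczsdzvpp" → prefix "jzpc" already present; 7 new (z, s, d, z, v, p, p)
  "jzpcfzlxvx" → prefix "jzpc" already present; 6 new (f, z, l, x, v, x)
  "jzpcivoe" → prefix "jzpc" already present; 4 new (i, v, o, e)
  "jzpcmoyz" → prefix "jzpc" already present; 4 new (m, o, y, z)
  "jzpcymung" → prefix "jzpc" already present; 5 new (y, m, u, n, g)
  "jzpcuj" → prefix "jzpc" already present; 2 new (u, j)
  "jzpcau" → prefix "jzpca" already present; 1 new (u)
  "jzpcowaha" → prefix "jzpc" already present; 5 new (o, w, a, h, a)
  "jzpcsklqqw" → prefix "jzpc" already present; 6 new (s, k, l, q, q, w)
  "jzpckhvj" → prefix "jzpc" already present; 4 new (k, h, v, j)
  "jzpcqas" → prefix "jzpc" already present; 3 new (q, a, s)
  "jzpcs" → prefix "jzpcs" already present; 0 new (none)
  "jzpcywfbzz" → prefix "jzpcy" already present; 5 new (w, f, b, z, z)
  "jzpcpqzehn" → prefix "jzpc" already present; 6 new (p, q, z, e, h, n)
  "jzpczpylycv" → prefix "jzpcz" already present; 6 new (p, y, l, y, c, v)
  "jzpcfedmk" → prefix "jzpcf" already present; 4 new (e, d, m, k)
Total nodes = 6 + 5 + 1 + 7 + 6 + 4 + 4 + 5 + 2 + 1 + 5 + 6 + 4 + 3 + 0 + 5 + 6 + 6 + 4 = 80

80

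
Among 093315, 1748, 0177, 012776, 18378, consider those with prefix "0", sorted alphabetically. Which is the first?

012776

Words with prefix "0", in lexicographic order: "012776", "0177", "093315"
The 1st is 012776.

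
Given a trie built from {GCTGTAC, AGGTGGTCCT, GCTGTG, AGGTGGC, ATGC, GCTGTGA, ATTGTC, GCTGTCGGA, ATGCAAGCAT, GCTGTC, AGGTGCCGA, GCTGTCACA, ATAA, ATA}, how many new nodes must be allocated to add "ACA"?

2

The longest prefix of "ACA" already in the trie is "A" (length 1).
Each of the 2 remaining characters creates one node.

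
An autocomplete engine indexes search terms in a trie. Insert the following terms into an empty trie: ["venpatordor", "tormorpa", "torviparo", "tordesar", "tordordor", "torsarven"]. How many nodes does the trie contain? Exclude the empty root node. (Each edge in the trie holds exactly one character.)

41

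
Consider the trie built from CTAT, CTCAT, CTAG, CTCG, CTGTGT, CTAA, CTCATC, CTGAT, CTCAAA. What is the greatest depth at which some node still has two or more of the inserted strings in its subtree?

The deepest shared node is where two words last agree before diverging.
"CTCAT" and "CTCATC" agree on "CTCAT" (5 characters) before diverging; nothing deeper is shared.
Longest shared-prefix length: 5

5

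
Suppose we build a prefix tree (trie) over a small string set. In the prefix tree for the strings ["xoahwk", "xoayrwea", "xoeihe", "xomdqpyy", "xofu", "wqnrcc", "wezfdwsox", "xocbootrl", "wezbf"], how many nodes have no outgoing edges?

9

Leaves are exactly the stored words that no other stored word extends.
Those words: "wezbf", "wezfdwsox", "wqnrcc", "xoahwk", "xoayrwea", "xocbootrl", "xoeihe", "xofu", "xomdqpyy"
Leaf count: 9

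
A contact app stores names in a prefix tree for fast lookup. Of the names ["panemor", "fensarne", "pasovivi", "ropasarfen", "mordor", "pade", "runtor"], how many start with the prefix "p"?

3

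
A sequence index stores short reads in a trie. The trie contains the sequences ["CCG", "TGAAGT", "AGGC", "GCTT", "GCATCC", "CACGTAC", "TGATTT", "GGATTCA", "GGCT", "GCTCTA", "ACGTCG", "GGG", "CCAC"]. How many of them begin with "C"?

Filter for entries beginning with "C":
Matches: "CACGTAC", "CCAC", "CCG"
Count: 3

3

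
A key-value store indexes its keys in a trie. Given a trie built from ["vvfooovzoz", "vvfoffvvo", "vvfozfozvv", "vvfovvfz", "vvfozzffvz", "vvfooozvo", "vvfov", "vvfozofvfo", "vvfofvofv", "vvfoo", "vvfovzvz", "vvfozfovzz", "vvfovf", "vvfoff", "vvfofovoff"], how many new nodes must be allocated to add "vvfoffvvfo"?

"vvfoffvv" is already a path in the trie; the remaining "fo" must be added.
So 10 − 8 = 2 new nodes.

2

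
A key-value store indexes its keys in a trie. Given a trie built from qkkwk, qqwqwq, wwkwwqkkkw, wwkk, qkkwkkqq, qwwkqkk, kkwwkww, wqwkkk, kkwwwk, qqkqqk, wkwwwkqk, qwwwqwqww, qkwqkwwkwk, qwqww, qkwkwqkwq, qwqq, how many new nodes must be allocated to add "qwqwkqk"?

3

"qwqw" is already a path in the trie; the remaining "kqk" must be added.
New nodes needed: |"qwqwkqk"| − 4 = 7 − 4 = 3.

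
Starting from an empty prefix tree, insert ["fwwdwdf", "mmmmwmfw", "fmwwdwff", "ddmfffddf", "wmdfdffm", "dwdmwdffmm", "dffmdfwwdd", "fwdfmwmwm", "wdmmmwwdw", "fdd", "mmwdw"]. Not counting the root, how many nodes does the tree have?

Count nodes per top-level branch (shared prefixes stored once):
  'd'-branch (ddmfffddf, dffmdfwwdd, dwdmwdffmm): 27 nodes
  'f'-branch (fdd, fmwwdwff, fwdfmwmwm, fwwdwdf): 23 nodes
  'm'-branch (mmmmwmfw, mmwdw): 11 nodes
  'w'-branch (wdmmmwwdw, wmdfdffm): 16 nodes
Sum: 77

77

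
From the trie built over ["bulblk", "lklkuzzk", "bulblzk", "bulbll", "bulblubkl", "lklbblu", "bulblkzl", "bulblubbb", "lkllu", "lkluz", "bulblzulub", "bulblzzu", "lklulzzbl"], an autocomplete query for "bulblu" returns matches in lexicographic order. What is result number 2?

bulblubkl

Words with prefix "bulblu", in lexicographic order: "bulblubbb", "bulblubkl"
The 2nd is bulblubkl.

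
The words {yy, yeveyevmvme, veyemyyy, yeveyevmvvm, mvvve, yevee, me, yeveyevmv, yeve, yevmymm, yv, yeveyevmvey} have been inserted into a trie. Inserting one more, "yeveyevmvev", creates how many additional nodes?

1

"yeveyevmve" is already a path in the trie; the remaining "v" must be added.
Each of the 1 remaining characters creates one node.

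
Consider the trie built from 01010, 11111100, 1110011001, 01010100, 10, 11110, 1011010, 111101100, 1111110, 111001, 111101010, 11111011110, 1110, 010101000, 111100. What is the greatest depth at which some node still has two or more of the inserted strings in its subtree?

Look for the deepest trie node that still has at least two words in its subtree.
e.g. "01010100" and "010101000" share the prefix "01010100" of length 8; no pair shares a longer one.
Longest shared-prefix length: 8

8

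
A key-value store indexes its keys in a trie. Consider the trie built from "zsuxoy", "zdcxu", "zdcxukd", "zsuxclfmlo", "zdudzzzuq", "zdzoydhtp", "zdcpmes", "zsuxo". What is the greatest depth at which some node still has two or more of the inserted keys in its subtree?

The deepest shared node is where two words last agree before diverging.
"zdcxu" and "zdcxukd" agree on "zdcxu" (5 characters) before diverging; nothing deeper is shared.
Longest shared-prefix length: 5

5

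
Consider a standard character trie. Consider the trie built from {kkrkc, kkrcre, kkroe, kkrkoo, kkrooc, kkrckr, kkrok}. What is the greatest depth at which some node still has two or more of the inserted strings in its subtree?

The deepest shared node is where two words last agree before diverging.
e.g. "kkrckr" and "kkrcre" share the prefix "kkrc" of length 4; no pair shares a longer one.
Longest shared-prefix length: 4

4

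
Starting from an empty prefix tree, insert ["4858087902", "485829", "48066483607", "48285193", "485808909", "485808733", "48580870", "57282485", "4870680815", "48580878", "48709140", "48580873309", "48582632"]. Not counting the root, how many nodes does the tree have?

Count nodes per top-level branch (shared prefixes stored once):
  '4'-branch (48066483607, 48285193, 48580870, 485808733, 48580873309, 48580878, 4858087902, 485808909, 48582632, 485829, 4870680815, 48709140): 51 nodes
  '5'-branch (57282485): 8 nodes
Sum: 59

59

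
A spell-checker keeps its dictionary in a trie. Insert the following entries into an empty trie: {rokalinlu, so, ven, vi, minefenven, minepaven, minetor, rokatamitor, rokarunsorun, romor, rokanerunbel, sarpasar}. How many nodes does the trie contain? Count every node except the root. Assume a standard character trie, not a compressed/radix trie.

66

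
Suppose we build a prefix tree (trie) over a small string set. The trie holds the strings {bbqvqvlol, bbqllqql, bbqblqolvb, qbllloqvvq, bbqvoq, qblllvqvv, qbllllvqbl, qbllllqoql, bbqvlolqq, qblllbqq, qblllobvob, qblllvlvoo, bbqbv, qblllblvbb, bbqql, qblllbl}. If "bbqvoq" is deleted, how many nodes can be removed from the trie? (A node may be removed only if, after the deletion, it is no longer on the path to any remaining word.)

2

A node on "bbqvoq"'s path can go only if nothing else ends at it or branches off below it.
The suffix "oq" (2 nodes) is used only by "bbqvoq"; the node for "bbqv" still has the child "q", so pruning stops there.
Nodes removed: 2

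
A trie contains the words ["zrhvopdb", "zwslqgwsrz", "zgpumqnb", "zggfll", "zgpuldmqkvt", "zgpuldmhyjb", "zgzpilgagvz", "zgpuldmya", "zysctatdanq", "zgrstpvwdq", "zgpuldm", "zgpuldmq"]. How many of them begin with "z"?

12

Traverse to the node for "z", then collect every word in that subtree.
Words under "z": zggfll, zgpuldm, zgpuldmhyjb, zgpuldmq, zgpuldmqkvt, zgpuldmya, zgpumqnb, zgrstpvwdq, zgzpilgagvz, zrhvopdb, zwslqgwsrz, zysctatdanq
Count: 12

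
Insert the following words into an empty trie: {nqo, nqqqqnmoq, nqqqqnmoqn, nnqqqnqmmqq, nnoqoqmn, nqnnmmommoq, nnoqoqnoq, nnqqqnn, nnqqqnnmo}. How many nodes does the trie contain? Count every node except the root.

42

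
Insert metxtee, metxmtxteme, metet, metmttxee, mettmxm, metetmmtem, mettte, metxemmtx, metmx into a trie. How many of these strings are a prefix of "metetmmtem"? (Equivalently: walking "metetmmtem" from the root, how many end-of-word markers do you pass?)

Walk "metetmmtem" from the root; an end-of-word marker is hit whenever a stored word is a prefix of "metetmmtem".
Prefixes of the query that are stored words: "metet", "metetmmtem"
Count: 2

2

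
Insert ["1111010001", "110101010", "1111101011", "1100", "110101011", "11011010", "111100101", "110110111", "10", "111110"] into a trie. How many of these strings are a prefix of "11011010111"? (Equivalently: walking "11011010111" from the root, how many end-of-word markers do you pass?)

1

Check each prefix of "11011010111" against the stored set — each match is an end-marker on the path.
Prefixes of the query that are stored words: "11011010"
Count: 1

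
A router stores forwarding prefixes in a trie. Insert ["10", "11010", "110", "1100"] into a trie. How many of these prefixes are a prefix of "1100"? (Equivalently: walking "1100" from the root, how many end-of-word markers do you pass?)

Traverse "1100" character by character; count nodes along the way that are marked as word ends.
Prefixes of the query that are stored words: "110", "1100"
Count: 2

2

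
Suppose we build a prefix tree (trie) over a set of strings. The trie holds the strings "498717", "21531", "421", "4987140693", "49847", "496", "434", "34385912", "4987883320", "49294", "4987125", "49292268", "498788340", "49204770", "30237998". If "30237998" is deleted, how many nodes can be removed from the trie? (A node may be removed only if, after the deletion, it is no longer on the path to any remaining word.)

Walk "30237998" from the leaf back toward the root, removing each node that no remaining word uses.
The suffix "0237998" (7 nodes) is used only by "30237998"; the node for "3" still has the child "4", so pruning stops there.
Nodes removed: 7

7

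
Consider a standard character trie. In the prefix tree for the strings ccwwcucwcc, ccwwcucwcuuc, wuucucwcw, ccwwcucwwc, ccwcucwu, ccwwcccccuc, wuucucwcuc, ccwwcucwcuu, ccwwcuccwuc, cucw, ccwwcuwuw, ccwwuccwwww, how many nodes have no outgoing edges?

11

Leaves are exactly the stored words that no other stored word extends.
Those words: "ccwcucwu", "ccwwcccccuc", "ccwwcuccwuc", "ccwwcucwcc", "ccwwcucwcuuc", "ccwwcucwwc", "ccwwcuwuw", "ccwwuccwwww", "cucw", "wuucucwcuc", "wuucucwcw"
Leaf count: 11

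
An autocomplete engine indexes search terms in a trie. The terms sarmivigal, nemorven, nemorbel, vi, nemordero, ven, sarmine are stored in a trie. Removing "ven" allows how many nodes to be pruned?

A node on "ven"'s path can go only if nothing else ends at it or branches off below it.
The suffix "en" (2 nodes) is used only by "ven"; the node for "v" still has the child "i", so pruning stops there.
Nodes removed: 2

2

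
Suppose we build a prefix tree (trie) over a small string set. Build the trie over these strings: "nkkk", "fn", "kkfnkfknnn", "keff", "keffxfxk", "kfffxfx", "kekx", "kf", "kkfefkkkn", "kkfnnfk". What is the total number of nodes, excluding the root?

Insert word by word; a character creates a node only if that edge doesn't already exist:
  "nkkk" → 4 new (n, k, k, k)
  "fn" → 2 new (f, n)
  "kkfnkfknnn" → 10 new (k, k, f, n, k, f, k, n, n, n)
  "keff" → prefix "k" already present; 3 new (e, f, f)
  "keffxfxk" → prefix "keff" already present; 4 new (x, f, x, k)
  "kfffxfx" → prefix "k" already present; 6 new (f, f, f, x, f, x)
  "kekx" → prefix "ke" already present; 2 new (k, x)
  "kf" → prefix "kf" already present; 0 new (none)
  "kkfefkkkn" → prefix "kkf" already present; 6 new (e, f, k, k, k, n)
  "kkfnnfk" → prefix "kkfn" already present; 3 new (n, f, k)
Total nodes = 4 + 2 + 10 + 3 + 4 + 6 + 2 + 0 + 6 + 3 = 40

40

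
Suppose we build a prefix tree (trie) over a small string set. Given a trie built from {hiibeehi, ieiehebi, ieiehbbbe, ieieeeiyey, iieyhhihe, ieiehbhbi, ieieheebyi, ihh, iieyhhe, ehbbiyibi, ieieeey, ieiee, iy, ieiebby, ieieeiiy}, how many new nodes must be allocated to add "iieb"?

1

Walking "iieb" from the root, the first 3 characters ("iie") follow existing edges; "b" is the first miss.
So 4 − 3 = 1 new nodes.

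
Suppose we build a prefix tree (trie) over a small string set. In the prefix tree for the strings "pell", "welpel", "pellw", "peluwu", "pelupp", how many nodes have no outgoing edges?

A leaf is a node with no children — equivalently, the end of a word that is not a proper prefix of any other stored word.
Those words: "pellw", "pelupp", "peluwu", "welpel"
Leaf count: 4

4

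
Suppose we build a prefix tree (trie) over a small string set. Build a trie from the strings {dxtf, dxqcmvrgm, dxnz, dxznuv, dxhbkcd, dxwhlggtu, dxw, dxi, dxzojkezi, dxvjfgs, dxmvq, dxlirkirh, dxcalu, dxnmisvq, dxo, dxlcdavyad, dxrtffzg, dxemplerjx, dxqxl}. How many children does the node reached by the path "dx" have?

The children of the "dx" node are the distinct next characters among strings starting with "dx".
Characters that immediately follow "dx" among the stored strings: {c, e, h, i, l, m, n, o, q, r, t, v, w, z}.
That node has 14 child edges.

14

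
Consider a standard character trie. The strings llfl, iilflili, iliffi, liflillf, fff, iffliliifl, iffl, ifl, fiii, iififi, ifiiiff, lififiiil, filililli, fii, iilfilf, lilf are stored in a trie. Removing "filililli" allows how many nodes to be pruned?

After clearing the end-marker at "filililli", prune upward until reaching a node still needed by another word.
The suffix "lililli" (7 nodes) is used only by "filililli"; the node for "fi" still has the child "i", so pruning stops there.
Nodes removed: 7

7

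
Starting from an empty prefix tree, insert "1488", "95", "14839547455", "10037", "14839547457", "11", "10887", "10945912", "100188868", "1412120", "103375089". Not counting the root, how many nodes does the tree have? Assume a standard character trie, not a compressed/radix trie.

Count nodes per top-level branch (shared prefixes stored once):
  '1'-branch (100188868, 10037, 103375089, 10887, 10945912, 11, 1412120, 14839547455, 14839547457, 1488): 45 nodes
  '9'-branch (95): 2 nodes
Sum: 47

47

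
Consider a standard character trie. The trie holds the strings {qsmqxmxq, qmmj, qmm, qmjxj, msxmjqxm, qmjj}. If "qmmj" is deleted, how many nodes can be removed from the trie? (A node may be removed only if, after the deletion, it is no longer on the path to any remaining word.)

A node on "qmmj"'s path can go only if nothing else ends at it or branches off below it.
The suffix "j" (1 node) is used only by "qmmj"; "qmm" is itself a stored word, so pruning stops there.
Nodes removed: 1

1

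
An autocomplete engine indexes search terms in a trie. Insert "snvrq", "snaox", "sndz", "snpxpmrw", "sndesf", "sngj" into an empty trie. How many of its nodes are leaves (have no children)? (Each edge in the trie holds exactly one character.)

Leaves are exactly the stored words that no other stored word extends.
Those words: "snaox", "sndesf", "sndz", "sngj", "snpxpmrw", "snvrq"
Leaf count: 6

6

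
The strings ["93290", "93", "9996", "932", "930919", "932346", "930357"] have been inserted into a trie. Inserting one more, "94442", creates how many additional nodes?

4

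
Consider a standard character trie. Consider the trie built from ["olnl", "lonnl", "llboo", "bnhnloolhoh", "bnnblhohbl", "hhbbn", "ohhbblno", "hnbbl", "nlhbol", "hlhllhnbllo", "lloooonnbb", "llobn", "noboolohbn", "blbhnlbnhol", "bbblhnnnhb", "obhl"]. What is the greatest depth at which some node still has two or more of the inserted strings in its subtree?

The deepest shared node is where two words last agree before diverging.
"llobn" and "lloooonnbb" agree on "llo" (3 characters) before diverging; nothing deeper is shared.
Longest shared-prefix length: 3

3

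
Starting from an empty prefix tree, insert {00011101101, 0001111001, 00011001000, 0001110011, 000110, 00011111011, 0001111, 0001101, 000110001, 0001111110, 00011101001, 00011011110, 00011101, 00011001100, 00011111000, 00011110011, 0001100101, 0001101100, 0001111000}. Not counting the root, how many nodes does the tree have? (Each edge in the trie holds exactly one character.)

50

Trace insertions, counting only characters that open a new branch:
  "00011101101" → 11 new (0, 0, 0, 1, 1, 1, 0, 1, 1, 0, 1)
  "0001111001" → prefix "000111" already present; 4 new (1, 0, 0, 1)
  "00011001000" → prefix "00011" already present; 6 new (0, 0, 1, 0, 0, 0)
  "0001110011" → prefix "0001110" already present; 3 new (0, 1, 1)
  "000110" → prefix "000110" already present; 0 new (none)
  "00011111011" → prefix "0001111" already present; 4 new (1, 0, 1, 1)
  "0001111" → prefix "0001111" already present; 0 new (none)
  "0001101" → prefix "000110" already present; 1 new (1)
  "000110001" → prefix "0001100" already present; 2 new (0, 1)
  "0001111110" → prefix "00011111" already present; 2 new (1, 0)
  "00011101001" → prefix "00011101" already present; 3 new (0, 0, 1)
  "00011011110" → prefix "0001101" already present; 4 new (1, 1, 1, 0)
  "00011101" → prefix "00011101" already present; 0 new (none)
  "00011001100" → prefix "00011001" already present; 3 new (1, 0, 0)
  "00011111000" → prefix "000111110" already present; 2 new (0, 0)
  "00011110011" → prefix "0001111001" already present; 1 new (1)
  "0001100101" → prefix "000110010" already present; 1 new (1)
  "0001101100" → prefix "00011011" already present; 2 new (0, 0)
  "0001111000" → prefix "000111100" already present; 1 new (0)
Total nodes = 11 + 4 + 6 + 3 + 0 + 4 + 0 + 1 + 2 + 2 + 3 + 4 + 0 + 3 + 2 + 1 + 1 + 2 + 1 = 50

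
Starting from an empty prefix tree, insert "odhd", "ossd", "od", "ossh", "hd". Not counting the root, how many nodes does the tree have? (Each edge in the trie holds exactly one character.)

10

Count nodes per top-level branch (shared prefixes stored once):
  'h'-branch (hd): 2 nodes
  'o'-branch (od, odhd, ossd, ossh): 8 nodes
Sum: 10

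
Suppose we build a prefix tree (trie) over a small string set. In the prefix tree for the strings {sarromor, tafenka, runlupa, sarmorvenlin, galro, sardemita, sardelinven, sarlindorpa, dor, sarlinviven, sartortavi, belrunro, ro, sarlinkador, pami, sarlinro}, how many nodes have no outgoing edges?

16

A leaf is a node with no children — equivalently, the end of a word that is not a proper prefix of any other stored word.
Those words: "belrunro", "dor", "galro", "pami", "ro", "runlupa", "sardelinven", "sardemita", "sarlindorpa", "sarlinkador", "sarlinro", "sarlinviven", "sarmorvenlin", "sarromor", "sartortavi", "tafenka"
Leaf count: 16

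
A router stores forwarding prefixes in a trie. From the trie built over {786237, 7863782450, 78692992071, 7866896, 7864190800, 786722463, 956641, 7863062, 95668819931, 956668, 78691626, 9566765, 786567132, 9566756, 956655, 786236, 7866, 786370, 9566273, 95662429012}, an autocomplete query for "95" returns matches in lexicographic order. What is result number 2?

Filter for "95…" and sort: "95662429012", "9566273", "956641", "956655", "956668", "9566756", "9566765", "95668819931"
Position 2: 9566273

9566273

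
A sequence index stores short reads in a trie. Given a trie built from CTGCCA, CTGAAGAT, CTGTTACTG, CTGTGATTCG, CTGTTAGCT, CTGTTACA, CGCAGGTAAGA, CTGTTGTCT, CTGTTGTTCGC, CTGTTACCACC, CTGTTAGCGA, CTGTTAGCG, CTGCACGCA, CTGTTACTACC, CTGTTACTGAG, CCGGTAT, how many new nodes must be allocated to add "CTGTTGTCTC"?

1

Walking "CTGTTGTCTC" from the root, the first 9 characters ("CTGTTGTCT") follow existing edges; "C" is the first miss.
Each of the 1 remaining characters creates one node.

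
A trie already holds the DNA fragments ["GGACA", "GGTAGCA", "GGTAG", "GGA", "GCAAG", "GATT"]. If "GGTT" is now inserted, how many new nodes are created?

The longest prefix of "GGTT" already in the trie is "GGT" (length 3).
So 4 − 3 = 1 new nodes.

1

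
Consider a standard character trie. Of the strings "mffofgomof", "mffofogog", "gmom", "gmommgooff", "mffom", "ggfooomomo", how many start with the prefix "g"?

3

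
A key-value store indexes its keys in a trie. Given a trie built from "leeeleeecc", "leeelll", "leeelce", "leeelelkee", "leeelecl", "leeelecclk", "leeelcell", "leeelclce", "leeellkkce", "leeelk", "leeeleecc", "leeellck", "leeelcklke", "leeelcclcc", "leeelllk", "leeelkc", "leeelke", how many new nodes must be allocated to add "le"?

0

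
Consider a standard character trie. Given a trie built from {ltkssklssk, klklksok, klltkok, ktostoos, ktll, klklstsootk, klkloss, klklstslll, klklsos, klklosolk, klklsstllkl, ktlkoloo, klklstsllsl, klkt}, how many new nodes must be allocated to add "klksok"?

3

"klk" is already a path in the trie; the remaining "sok" must be added.
So 6 − 3 = 3 new nodes.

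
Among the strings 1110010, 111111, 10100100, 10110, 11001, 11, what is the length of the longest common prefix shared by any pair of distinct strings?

The deepest shared node is where two words last agree before diverging.
e.g. "10100100" and "10110" share the prefix "101" of length 3; no pair shares a longer one.
Longest shared-prefix length: 3

3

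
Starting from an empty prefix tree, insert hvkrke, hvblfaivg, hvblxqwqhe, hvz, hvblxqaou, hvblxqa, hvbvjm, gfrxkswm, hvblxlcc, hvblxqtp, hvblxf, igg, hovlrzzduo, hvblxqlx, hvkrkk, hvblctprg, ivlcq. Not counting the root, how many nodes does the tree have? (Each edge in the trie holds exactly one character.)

64

For each word, the new-node count is its length minus the longest prefix already in the trie:
  "hvkrke" → 6 new (h, v, k, r, k, e)
  "hvblfaivg" → prefix "hv" already present; 7 new (b, l, f, a, i, v, g)
  "hvblxqwqhe" → prefix "hvbl" already present; 6 new (x, q, w, q, h, e)
  "hvz" → prefix "hv" already present; 1 new (z)
  "hvblxqaou" → prefix "hvblxq" already present; 3 new (a, o, u)
  "hvblxqa" → prefix "hvblxqa" already present; 0 new (none)
  "hvbvjm" → prefix "hvb" already present; 3 new (v, j, m)
  "gfrxkswm" → 8 new (g, f, r, x, k, s, w, m)
  "hvblxlcc" → prefix "hvblx" already present; 3 new (l, c, c)
  "hvblxqtp" → prefix "hvblxq" already present; 2 new (t, p)
  "hvblxf" → prefix "hvblx" already present; 1 new (f)
  "igg" → 3 new (i, g, g)
  "hovlrzzduo" → prefix "h" already present; 9 new (o, v, l, r, z, z, d, u, o)
  "hvblxqlx" → prefix "hvblxq" already present; 2 new (l, x)
  "hvkrkk" → prefix "hvkrk" already present; 1 new (k)
  "hvblctprg" → prefix "hvbl" already present; 5 new (c, t, p, r, g)
  "ivlcq" → prefix "i" already present; 4 new (v, l, c, q)
Total nodes = 6 + 7 + 6 + 1 + 3 + 0 + 3 + 8 + 3 + 2 + 1 + 3 + 9 + 2 + 1 + 5 + 4 = 64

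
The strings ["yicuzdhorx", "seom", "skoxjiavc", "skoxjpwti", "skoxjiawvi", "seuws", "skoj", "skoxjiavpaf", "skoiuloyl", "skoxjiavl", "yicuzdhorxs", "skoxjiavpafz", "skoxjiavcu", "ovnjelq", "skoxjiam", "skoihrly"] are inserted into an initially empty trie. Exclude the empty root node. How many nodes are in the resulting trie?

58

Count nodes per top-level branch (shared prefixes stored once):
  'o'-branch (ovnjelq): 7 nodes
  's'-branch (seom, seuws, skoihrly, skoiuloyl, skoj, skoxjiam, skoxjiavc, skoxjiavcu, skoxjiavl, skoxjiavpaf, skoxjiavpafz, skoxjiawvi, skoxjpwti): 40 nodes
  'y'-branch (yicuzdhorx, yicuzdhorxs): 11 nodes
Sum: 58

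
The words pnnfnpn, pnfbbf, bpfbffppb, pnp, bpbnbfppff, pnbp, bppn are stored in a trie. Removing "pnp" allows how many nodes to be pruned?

1

Walk "pnp" from the leaf back toward the root, removing each node that no remaining word uses.
The suffix "p" (1 node) is used only by "pnp"; the node for "pn" still has the child "n", so pruning stops there.
Nodes removed: 1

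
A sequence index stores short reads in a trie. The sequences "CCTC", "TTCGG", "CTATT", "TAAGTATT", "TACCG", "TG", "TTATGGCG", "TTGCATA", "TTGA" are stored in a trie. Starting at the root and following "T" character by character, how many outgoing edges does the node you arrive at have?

3

Follow the path "T" to its node, then look at its outgoing edges.
Distinct next characters after "T": A, G, T.
That node has 3 child edges.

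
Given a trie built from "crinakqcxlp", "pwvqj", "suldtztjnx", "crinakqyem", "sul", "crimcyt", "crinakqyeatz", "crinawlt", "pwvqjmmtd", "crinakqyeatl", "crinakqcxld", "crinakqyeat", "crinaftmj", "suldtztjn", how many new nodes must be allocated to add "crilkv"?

3

Walking "crilkv" from the root, the first 3 characters ("cri") follow existing edges; "l" is the first miss.
Each of the 3 remaining characters creates one node.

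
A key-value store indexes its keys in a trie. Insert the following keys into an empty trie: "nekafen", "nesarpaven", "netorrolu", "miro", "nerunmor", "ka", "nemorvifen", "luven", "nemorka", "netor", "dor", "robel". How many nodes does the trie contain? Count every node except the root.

Insert word by word; a character creates a node only if that edge doesn't already exist:
  "nekafen" → 7 new (n, e, k, a, f, e, n)
  "nesarpaven" → prefix "ne" already present; 8 new (s, a, r, p, a, v, e, n)
  "netorrolu" → prefix "ne" already present; 7 new (t, o, r, r, o, l, u)
  "miro" → 4 new (m, i, r, o)
  "nerunmor" → prefix "ne" already present; 6 new (r, u, n, m, o, r)
  "ka" → 2 new (k, a)
  "nemorvifen" → prefix "ne" already present; 8 new (m, o, r, v, i, f, e, n)
  "luven" → 5 new (l, u, v, e, n)
  "nemorka" → prefix "nemor" already present; 2 new (k, a)
  "netor" → prefix "netor" already present; 0 new (none)
  "dor" → 3 new (d, o, r)
  "robel" → 5 new (r, o, b, e, l)
Total nodes = 7 + 8 + 7 + 4 + 6 + 2 + 8 + 5 + 2 + 0 + 3 + 5 = 57

57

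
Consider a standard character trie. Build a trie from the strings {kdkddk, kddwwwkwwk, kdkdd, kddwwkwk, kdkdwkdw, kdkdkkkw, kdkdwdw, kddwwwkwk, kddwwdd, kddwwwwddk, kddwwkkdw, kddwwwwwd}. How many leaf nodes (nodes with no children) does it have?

A leaf is a node with no children — equivalently, the end of a word that is not a proper prefix of any other stored word.
Those words: "kddwwdd", "kddwwkkdw", "kddwwkwk", "kddwwwkwk", "kddwwwkwwk", "kddwwwwddk", "kddwwwwwd", "kdkddk", "kdkdkkkw", "kdkdwdw", "kdkdwkdw"
Leaf count: 11

11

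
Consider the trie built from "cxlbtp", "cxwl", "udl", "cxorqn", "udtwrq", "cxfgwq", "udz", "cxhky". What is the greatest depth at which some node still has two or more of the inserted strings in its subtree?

2

The deepest shared node is where two words last agree before diverging.
e.g. "cxfgwq" and "cxhky" share the prefix "cx" of length 2; no pair shares a longer one.
Longest shared-prefix length: 2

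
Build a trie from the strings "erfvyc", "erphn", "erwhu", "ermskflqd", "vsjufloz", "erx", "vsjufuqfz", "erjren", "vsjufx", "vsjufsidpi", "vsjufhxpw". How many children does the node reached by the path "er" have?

Walk "er" from the root, arriving at one node.
Characters that immediately follow "er" among the stored strings: {f, j, m, p, w, x}.
That node has 6 child edges.

6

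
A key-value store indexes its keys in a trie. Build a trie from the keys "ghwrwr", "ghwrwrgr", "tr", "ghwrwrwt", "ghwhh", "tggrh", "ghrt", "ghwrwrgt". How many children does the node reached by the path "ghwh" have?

Walk "ghwh" from the root, arriving at one node.
Characters that immediately follow "ghwh" among the stored strings: {h}.
That node has 1 child edge.

1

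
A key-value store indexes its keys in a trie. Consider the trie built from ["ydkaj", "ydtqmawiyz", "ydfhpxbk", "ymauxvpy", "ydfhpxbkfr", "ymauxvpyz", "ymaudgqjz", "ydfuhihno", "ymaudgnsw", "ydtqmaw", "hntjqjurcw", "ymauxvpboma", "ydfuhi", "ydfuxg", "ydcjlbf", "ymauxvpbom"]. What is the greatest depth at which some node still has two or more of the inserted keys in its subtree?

10

Look for the deepest trie node that still has at least two words in its subtree.
"ymauxvpbom" and "ymauxvpboma" agree on "ymauxvpbom" (10 characters) before diverging; nothing deeper is shared.
Longest shared-prefix length: 10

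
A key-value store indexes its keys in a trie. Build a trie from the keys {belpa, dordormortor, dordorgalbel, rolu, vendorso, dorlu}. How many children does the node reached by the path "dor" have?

2

The children of the "dor" node are the distinct next characters among strings starting with "dor".
Distinct next characters after "dor": d, l.
That node has 2 child edges.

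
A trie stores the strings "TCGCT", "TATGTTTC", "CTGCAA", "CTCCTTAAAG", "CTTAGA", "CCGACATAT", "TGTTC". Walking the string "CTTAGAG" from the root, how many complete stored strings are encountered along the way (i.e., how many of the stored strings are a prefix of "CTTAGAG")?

Walk "CTTAGAG" from the root; an end-of-word marker is hit whenever a stored word is a prefix of "CTTAGAG".
Prefixes of the query that are stored words: "CTTAGA"
Count: 1

1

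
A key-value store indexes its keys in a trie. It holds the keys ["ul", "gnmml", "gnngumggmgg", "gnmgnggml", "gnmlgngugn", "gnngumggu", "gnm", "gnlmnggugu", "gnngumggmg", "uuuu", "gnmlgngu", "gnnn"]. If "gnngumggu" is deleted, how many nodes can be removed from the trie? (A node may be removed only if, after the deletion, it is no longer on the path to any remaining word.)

1

After clearing the end-marker at "gnngumggu", prune upward until reaching a node still needed by another word.
The suffix "u" (1 node) is used only by "gnngumggu"; the node for "gnngumgg" still has the child "m", so pruning stops there.
Nodes removed: 1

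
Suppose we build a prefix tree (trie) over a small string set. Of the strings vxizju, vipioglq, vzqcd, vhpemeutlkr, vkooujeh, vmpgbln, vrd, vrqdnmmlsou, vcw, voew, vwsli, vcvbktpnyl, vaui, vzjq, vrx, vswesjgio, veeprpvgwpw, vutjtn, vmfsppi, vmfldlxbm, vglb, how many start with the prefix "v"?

21

Walk to "v"; the words in its subtree are exactly those with that prefix.
Matches: "vaui", "vcvbktpnyl", "vcw", "veeprpvgwpw", "vglb", "vhpemeutlkr", "vipioglq", "vkooujeh", "vmfldlxbm", "vmfsppi", "vmpgbln", "voew", "vrd", "vrqdnmmlsou", "vrx", "vswesjgio", "vutjtn", "vwsli", "vxizju", "vzjq", "vzqcd"
Count: 21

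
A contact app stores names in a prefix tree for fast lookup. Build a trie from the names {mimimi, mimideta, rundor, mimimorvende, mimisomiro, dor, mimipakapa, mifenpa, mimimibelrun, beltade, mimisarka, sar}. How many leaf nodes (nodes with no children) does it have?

11

Leaves are exactly the stored words that no other stored word extends.
Those words: "beltade", "dor", "mifenpa", "mimideta", "mimimibelrun", "mimimorvende", "mimipakapa", "mimisarka", "mimisomiro", "rundor", "sar"
Leaf count: 11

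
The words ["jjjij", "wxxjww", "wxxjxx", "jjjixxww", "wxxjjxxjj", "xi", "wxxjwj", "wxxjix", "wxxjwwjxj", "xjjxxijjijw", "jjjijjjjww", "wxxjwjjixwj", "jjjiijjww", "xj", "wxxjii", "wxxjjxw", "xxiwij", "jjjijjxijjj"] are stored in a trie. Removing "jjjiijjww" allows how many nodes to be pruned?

5

A node on "jjjiijjww"'s path can go only if nothing else ends at it or branches off below it.
The suffix "ijjww" (5 nodes) is used only by "jjjiijjww"; the node for "jjji" still has the child "j", so pruning stops there.
Nodes removed: 5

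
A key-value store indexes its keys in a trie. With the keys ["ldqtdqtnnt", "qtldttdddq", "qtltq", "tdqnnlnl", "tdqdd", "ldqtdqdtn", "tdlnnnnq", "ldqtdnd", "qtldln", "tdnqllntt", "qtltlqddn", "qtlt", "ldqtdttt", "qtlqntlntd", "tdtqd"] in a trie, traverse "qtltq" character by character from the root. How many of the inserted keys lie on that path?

2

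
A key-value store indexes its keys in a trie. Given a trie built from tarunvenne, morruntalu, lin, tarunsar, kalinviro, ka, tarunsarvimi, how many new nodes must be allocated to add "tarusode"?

4

Walking "tarusode" from the root, the first 4 characters ("taru") follow existing edges; "s" is the first miss.
New nodes needed: |"tarusode"| − 4 = 8 − 4 = 4.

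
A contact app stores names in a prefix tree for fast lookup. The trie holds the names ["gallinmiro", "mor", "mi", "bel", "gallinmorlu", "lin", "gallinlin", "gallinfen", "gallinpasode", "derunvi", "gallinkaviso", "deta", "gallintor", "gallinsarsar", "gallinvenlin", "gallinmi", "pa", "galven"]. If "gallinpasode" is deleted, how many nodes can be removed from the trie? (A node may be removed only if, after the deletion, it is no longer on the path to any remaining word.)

Walk "gallinpasode" from the leaf back toward the root, removing each node that no remaining word uses.
The suffix "pasode" (6 nodes) is used only by "gallinpasode"; the node for "gallin" still has the child "m", so pruning stops there.
Nodes removed: 6

6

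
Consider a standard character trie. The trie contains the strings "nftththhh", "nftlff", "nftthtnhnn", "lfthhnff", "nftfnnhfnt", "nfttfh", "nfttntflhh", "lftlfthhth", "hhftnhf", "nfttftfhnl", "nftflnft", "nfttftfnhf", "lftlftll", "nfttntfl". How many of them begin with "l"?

Filter for entries beginning with "l":
Matches: "lfthhnff", "lftlfthhth", "lftlftll"
Count: 3

3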